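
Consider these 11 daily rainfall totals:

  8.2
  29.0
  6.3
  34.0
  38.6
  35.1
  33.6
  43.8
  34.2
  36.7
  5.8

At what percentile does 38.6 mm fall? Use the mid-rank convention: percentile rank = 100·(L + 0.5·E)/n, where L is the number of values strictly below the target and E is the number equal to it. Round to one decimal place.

Sorted: 5.8, 6.3, 8.2, 29.0, 33.6, 34.0, 34.2, 35.1, 36.7, 38.6, 43.8.
Count below 38.6: L = 9; count equal: E = 1; n = 11.
Percentile rank = 100·(9 + 0.5·1)/11 = 100·9.5/11 = 86.36.

86.4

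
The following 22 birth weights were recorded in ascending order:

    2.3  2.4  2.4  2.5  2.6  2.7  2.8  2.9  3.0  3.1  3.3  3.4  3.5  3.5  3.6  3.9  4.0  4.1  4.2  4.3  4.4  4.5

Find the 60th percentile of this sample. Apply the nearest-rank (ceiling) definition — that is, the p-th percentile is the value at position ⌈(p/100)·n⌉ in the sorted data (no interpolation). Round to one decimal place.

3.5

n = 22.
Position = ⌈60/100 · 22⌉ = ⌈13.2⌉ = 14.
The value at rank 14 is 3.5.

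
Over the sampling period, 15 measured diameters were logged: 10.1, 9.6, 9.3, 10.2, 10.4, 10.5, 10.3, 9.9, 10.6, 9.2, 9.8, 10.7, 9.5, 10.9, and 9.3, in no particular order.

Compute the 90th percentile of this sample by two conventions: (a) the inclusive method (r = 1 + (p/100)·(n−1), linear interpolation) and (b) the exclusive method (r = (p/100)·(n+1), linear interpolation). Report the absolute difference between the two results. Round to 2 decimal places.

Sorted: 9.2, 9.3, 9.3, 9.5, 9.6, 9.8, 9.9, 10.1, 10.2, 10.3, 10.4, 10.5, 10.6, 10.7, 10.9.
n = 15.
(a) r = 13.6; between ranks 13 (10.6) and 14 (10.7): 10.66.
(b) r = 14.4; between ranks 14 (10.7) and 15 (10.9): 10.78.
|10.66 − 10.78| = 0.12.

0.12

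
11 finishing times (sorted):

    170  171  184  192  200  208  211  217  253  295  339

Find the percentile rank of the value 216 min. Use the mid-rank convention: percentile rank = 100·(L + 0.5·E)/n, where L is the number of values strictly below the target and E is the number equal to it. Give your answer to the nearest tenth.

63.6

Count below 216: L = 7; count equal: E = 0; n = 11.
Percentile rank = 100·(7 + 0.5·0)/11 = 100·7/11 = 63.64.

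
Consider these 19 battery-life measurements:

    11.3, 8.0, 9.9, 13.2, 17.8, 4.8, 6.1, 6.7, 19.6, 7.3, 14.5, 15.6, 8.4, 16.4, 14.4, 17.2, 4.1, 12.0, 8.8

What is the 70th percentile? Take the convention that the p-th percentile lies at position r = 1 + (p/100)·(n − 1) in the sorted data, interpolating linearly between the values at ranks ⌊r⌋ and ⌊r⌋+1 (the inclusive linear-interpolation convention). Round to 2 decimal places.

Sorted: 4.1, 4.8, 6.1, 6.7, 7.3, 8.0, 8.4, 8.8, 9.9, 11.3, 12.0, 13.2, 14.4, 14.5, 15.6, 16.4, 17.2, 17.8, 19.6.
n = 19.
r = 1 + (70/100)·(19 − 1) = 1 + 12.6 = 13.6.
Rank 13 is 14.4 and rank 14 is 14.5.
Interpolate: 14.4 + 0.6·(14.5 − 14.4) = 14.4 + 0.6·0.1 = 14.46.

14.46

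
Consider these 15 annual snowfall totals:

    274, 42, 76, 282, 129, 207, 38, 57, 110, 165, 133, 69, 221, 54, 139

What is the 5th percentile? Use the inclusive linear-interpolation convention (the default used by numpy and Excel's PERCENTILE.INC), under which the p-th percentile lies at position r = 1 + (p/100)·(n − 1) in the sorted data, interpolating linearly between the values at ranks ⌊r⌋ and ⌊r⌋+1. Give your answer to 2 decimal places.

40.80

Sorted: 38, 42, 54, 57, 69, 76, 110, 129, 133, 139, 165, 207, 221, 274, 282.
n = 15.
r = 1 + (5/100)·(15 − 1) = 1 + 0.7 = 1.7.
Rank 1 is 38 and rank 2 is 42.
Interpolate: 38 + 0.7·(42 − 38) = 38 + 0.7·4 = 40.8.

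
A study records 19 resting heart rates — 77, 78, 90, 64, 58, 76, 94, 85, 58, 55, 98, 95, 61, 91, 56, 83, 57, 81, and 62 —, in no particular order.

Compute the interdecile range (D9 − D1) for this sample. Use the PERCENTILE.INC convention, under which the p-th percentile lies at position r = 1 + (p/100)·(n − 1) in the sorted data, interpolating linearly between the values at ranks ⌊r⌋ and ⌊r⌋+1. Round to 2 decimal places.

Sorted: 55, 56, 57, 58, 58, 61, 62, 64, 76, 77, 78, 81, 83, 85, 90, 91, 94, 95, 98.
n = 19.
P10: r = 2.8; ranks 2–3 are 56, 57; interpolating gives 56.8.
P90: r = 17.2; ranks 17–18 are 94, 95; interpolating gives 94.2.
Difference: 94.2 − 56.8 = 37.4.

37.40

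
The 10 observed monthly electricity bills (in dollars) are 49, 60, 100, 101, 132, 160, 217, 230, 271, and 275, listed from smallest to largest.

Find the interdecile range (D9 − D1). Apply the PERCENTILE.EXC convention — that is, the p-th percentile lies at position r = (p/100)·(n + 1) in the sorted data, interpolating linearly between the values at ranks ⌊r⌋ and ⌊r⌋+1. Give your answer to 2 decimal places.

n = 10.
P10: r = 1.1; ranks 1–2 are 49, 60; interpolating gives 50.1.
P90: r = 9.9; ranks 9–10 are 271, 275; interpolating gives 274.6.
Difference: 274.6 − 50.1 = 224.5.

224.50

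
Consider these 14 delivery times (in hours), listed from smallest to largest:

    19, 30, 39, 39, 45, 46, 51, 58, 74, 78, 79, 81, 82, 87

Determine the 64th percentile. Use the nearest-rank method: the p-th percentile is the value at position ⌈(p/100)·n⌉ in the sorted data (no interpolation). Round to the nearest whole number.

n = 14.
Position = ⌈64/100 · 14⌉ = ⌈8.96⌉ = 9.
The value at rank 9 is 74.

74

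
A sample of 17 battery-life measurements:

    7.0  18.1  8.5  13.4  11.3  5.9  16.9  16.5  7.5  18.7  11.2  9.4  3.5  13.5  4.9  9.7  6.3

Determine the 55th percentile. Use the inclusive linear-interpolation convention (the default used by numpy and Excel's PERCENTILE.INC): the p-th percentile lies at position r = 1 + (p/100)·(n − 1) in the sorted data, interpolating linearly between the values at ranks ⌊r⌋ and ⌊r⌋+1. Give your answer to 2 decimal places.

10.90

Sorted: 3.5, 4.9, 5.9, 6.3, 7.0, 7.5, 8.5, 9.4, 9.7, 11.2, 11.3, 13.4, 13.5, 16.5, 16.9, 18.1, 18.7.
n = 17.
r = 1 + (55/100)·(17 − 1) = 1 + 8.8 = 9.8.
Rank 9 is 9.7 and rank 10 is 11.2.
Interpolate: 9.7 + 0.8·(11.2 − 9.7) = 9.7 + 0.8·1.5 = 10.9.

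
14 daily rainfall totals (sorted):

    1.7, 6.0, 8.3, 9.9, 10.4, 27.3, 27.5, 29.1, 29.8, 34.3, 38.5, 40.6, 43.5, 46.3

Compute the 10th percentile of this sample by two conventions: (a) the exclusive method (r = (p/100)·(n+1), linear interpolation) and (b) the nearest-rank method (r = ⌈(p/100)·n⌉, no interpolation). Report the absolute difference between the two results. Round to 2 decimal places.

n = 14.
(a) r = 1.5; between ranks 1 (1.7) and 2 (6.0): 3.85.
(b) the nearest-rank method: rank 2 → 6.
|3.85 − 6| = 2.15.

2.15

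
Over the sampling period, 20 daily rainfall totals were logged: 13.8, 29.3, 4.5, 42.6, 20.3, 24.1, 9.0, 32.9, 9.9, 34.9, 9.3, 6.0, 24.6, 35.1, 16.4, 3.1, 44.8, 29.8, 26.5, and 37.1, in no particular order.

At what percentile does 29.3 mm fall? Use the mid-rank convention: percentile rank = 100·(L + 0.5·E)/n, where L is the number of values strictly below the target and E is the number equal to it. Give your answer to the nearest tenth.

62.5

Sorted: 3.1, 4.5, 6.0, 9.0, 9.3, 9.9, 13.8, 16.4, 20.3, 24.1, 24.6, 26.5, 29.3, 29.8, 32.9, 34.9, 35.1, 37.1, 42.6, 44.8.
Count below 29.3: L = 12; count equal: E = 1; n = 20.
Percentile rank = 100·(12 + 0.5·1)/20 = 100·12.5/20 = 62.5.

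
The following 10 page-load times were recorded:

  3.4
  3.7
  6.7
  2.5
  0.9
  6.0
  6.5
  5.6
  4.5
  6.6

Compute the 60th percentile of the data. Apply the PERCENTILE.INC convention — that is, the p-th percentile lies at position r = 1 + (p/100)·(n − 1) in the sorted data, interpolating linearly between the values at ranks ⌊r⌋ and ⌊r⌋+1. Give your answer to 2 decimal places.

Sorted: 0.9, 2.5, 3.4, 3.7, 4.5, 5.6, 6.0, 6.5, 6.6, 6.7.
n = 10.
r = 1 + (60/100)·(10 − 1) = 1 + 5.4 = 6.4.
Rank 6 is 5.6 and rank 7 is 6.0.
Interpolate: 5.6 + 0.4·(6.0 − 5.6) = 5.6 + 0.4·0.4 = 5.76.

5.76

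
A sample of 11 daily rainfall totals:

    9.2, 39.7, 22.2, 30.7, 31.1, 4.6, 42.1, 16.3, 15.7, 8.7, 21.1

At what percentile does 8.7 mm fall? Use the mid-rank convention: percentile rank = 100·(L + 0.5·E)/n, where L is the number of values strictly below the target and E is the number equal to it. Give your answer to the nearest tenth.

Sorted: 4.6, 8.7, 9.2, 15.7, 16.3, 21.1, 22.2, 30.7, 31.1, 39.7, 42.1.
Count below 8.7: L = 1; count equal: E = 1; n = 11.
Percentile rank = 100·(1 + 0.5·1)/11 = 100·1.5/11 = 13.64.

13.6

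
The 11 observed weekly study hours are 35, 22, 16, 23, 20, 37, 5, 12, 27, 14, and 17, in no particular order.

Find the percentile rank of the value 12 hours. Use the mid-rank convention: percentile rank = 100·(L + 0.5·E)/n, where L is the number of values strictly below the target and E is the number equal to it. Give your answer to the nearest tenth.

Sorted: 5, 12, 14, 16, 17, 20, 22, 23, 27, 35, 37.
Count below 12: L = 1; count equal: E = 1; n = 11.
Percentile rank = 100·(1 + 0.5·1)/11 = 100·1.5/11 = 13.64.

13.6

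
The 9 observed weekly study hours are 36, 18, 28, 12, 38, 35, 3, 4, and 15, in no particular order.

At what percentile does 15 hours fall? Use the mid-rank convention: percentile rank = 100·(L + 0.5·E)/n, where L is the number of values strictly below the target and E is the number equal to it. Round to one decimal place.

Sorted: 3, 4, 12, 15, 18, 28, 35, 36, 38.
Count below 15: L = 3; count equal: E = 1; n = 9.
Percentile rank = 100·(3 + 0.5·1)/9 = 100·3.5/9 = 38.89.

38.9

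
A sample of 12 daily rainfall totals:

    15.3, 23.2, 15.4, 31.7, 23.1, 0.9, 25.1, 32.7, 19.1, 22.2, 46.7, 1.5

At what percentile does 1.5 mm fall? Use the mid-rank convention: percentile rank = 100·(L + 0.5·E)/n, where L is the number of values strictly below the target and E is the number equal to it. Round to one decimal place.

Sorted: 0.9, 1.5, 15.3, 15.4, 19.1, 22.2, 23.1, 23.2, 25.1, 31.7, 32.7, 46.7.
Count below 1.5: L = 1; count equal: E = 1; n = 12.
Percentile rank = 100·(1 + 0.5·1)/12 = 100·1.5/12 = 12.5.

12.5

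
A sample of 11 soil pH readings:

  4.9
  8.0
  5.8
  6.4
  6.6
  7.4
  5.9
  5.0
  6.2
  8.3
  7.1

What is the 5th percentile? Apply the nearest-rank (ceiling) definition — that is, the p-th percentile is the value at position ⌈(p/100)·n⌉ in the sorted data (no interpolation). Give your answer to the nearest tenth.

4.9

Sorted: 4.9, 5.0, 5.8, 5.9, 6.2, 6.4, 6.6, 7.1, 7.4, 8.0, 8.3.
n = 11.
Position = ⌈5/100 · 11⌉ = ⌈0.55⌉ = 1.
The value at rank 1 is 4.9.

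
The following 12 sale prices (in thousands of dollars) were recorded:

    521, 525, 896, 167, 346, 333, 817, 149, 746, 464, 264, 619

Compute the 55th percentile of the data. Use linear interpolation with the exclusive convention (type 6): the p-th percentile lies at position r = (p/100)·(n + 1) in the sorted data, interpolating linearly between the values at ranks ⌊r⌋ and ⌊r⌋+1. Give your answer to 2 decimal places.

Sorted: 149, 167, 264, 333, 346, 464, 521, 525, 619, 746, 817, 896.
n = 12.
r = (55/100)·(12 + 1) = 7.15.
Rank 7 is 521 and rank 8 is 525.
Interpolate: 521 + 0.15·(525 − 521) = 521 + 0.15·4 = 521.6.

521.60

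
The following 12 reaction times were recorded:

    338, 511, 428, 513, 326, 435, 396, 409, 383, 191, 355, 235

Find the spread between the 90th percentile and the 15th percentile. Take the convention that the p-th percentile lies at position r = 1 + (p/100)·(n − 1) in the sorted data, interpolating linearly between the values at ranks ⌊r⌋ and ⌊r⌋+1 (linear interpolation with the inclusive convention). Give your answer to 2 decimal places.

Sorted: 191, 235, 326, 338, 355, 383, 396, 409, 428, 435, 511, 513.
n = 12.
P15: r = 2.65; ranks 2–3 are 235, 326; interpolating gives 294.15.
P90: r = 10.9; ranks 10–11 are 435, 511; interpolating gives 503.4.
Difference: 503.4 − 294.15 = 209.25.

209.25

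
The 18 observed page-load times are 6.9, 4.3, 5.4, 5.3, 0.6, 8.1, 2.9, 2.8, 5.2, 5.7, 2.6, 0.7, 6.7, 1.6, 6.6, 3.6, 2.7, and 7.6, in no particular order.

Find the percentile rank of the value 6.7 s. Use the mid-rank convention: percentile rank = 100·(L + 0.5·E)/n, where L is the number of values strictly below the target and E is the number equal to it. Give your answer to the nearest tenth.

80.6

Sorted: 0.6, 0.7, 1.6, 2.6, 2.7, 2.8, 2.9, 3.6, 4.3, 5.2, 5.3, 5.4, 5.7, 6.6, 6.7, 6.9, 7.6, 8.1.
Count below 6.7: L = 14; count equal: E = 1; n = 18.
Percentile rank = 100·(14 + 0.5·1)/18 = 100·14.5/18 = 80.56.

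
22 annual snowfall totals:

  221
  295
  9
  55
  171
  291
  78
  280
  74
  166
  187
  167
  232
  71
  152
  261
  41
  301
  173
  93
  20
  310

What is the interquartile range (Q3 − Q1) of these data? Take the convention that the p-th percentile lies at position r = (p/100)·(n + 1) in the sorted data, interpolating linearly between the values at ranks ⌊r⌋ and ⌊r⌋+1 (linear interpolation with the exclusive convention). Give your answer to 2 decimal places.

192.50

Sorted: 9, 20, 41, 55, 71, 74, 78, 93, 152, 166, 167, 171, 173, 187, 221, 232, 261, 280, 291, 295, 301, 310.
n = 22.
P25: r = 5.75; ranks 5–6 are 71, 74; interpolating gives 73.25.
P75: r = 17.25; ranks 17–18 are 261, 280; interpolating gives 265.75.
Difference: 265.75 − 73.25 = 192.5.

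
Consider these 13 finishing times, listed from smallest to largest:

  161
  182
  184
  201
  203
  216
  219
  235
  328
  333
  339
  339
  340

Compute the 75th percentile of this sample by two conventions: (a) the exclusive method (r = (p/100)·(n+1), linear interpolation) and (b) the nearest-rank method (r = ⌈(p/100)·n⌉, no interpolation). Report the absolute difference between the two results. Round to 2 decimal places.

n = 13.
(a) r = 10.5; between ranks 10 (333) and 11 (339): 336.
(b) the nearest-rank method: rank 10 → 333.
|336 − 333| = 3.

3.00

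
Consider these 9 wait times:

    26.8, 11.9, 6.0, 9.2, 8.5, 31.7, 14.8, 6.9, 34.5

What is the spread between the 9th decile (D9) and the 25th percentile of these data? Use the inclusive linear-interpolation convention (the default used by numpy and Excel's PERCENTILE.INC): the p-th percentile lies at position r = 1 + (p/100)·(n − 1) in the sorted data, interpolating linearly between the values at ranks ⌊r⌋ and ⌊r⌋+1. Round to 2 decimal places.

23.76

Sorted: 6.0, 6.9, 8.5, 9.2, 11.9, 14.8, 26.8, 31.7, 34.5.
n = 9.
P25: r = 3 (integer) → 8.5.
P90: r = 8.2; ranks 8–9 are 31.7, 34.5; interpolating gives 32.26.
Difference: 32.26 − 8.5 = 23.76.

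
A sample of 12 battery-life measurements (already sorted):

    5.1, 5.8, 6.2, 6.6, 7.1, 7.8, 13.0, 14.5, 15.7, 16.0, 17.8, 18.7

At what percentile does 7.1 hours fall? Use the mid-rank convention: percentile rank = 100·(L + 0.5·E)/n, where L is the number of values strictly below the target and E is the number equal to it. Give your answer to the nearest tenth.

37.5

Count below 7.1: L = 4; count equal: E = 1; n = 12.
Percentile rank = 100·(4 + 0.5·1)/12 = 100·4.5/12 = 37.5.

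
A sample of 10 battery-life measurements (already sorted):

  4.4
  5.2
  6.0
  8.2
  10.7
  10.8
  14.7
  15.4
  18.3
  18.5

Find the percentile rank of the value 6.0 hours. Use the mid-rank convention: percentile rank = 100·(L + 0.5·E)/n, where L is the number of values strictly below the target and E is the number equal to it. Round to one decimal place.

25.0

Count below 6.0: L = 2; count equal: E = 1; n = 10.
Percentile rank = 100·(2 + 0.5·1)/10 = 100·2.5/10 = 25.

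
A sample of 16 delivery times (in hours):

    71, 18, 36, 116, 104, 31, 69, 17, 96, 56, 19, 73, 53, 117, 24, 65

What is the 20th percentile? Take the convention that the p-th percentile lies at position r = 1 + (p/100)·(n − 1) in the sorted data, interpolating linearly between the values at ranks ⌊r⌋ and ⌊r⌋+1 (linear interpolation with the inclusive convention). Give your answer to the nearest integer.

24

Sorted: 17, 18, 19, 24, 31, 36, 53, 56, 65, 69, 71, 73, 96, 104, 116, 117.
n = 16.
r = 1 + (20/100)·(16 − 1) = 1 + 3 = 4.
r is an integer, so P20 is the value at rank 4: 24.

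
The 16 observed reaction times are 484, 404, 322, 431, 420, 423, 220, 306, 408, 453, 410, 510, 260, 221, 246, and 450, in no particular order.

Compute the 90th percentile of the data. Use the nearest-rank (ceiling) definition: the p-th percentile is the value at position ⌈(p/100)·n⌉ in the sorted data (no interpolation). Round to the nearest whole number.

Sorted: 220, 221, 246, 260, 306, 322, 404, 408, 410, 420, 423, 431, 450, 453, 484, 510.
n = 16.
Position = ⌈90/100 · 16⌉ = ⌈14.4⌉ = 15.
The value at rank 15 is 484.

484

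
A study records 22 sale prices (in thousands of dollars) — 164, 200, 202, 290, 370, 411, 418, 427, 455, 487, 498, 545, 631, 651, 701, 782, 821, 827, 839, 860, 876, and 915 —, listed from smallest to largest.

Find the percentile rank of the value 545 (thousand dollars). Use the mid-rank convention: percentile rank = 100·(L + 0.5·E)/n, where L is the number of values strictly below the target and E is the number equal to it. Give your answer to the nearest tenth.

52.3

Count below 545: L = 11; count equal: E = 1; n = 22.
Percentile rank = 100·(11 + 0.5·1)/22 = 100·11.5/22 = 52.27.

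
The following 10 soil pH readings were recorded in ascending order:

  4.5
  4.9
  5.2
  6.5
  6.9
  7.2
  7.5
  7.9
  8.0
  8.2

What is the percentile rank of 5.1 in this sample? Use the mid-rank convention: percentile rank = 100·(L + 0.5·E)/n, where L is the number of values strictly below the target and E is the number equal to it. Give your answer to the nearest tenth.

Count below 5.1: L = 2; count equal: E = 0; n = 10.
Percentile rank = 100·(2 + 0.5·0)/10 = 100·2/10 = 20.

20.0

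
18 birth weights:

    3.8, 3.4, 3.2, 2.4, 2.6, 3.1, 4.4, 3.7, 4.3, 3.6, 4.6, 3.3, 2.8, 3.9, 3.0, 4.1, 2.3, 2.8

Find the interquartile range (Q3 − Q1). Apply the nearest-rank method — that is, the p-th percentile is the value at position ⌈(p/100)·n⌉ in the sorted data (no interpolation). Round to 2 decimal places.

Sorted: 2.3, 2.4, 2.6, 2.8, 2.8, 3.0, 3.1, 3.2, 3.3, 3.4, 3.6, 3.7, 3.8, 3.9, 4.1, 4.3, 4.4, 4.6.
n = 18.
P25: rank ⌈25/100·18⌉ = 5 → 2.8.
P75: rank ⌈75/100·18⌉ = 14 → 3.9.
Difference: 3.9 − 2.8 = 1.1.

1.10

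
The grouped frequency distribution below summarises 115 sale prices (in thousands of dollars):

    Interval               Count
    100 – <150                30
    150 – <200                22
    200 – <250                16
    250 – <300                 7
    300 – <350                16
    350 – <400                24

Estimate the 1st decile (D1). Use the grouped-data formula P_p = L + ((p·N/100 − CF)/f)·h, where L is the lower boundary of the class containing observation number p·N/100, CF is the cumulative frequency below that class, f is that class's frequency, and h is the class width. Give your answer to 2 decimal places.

N = 115; target position k = 10/100 · 115 = 11.5.
Cumulative frequencies: 30, 52, 68, 75, 91, 115.
Observation 11.5 falls in the class 100 – <150.
L = 100, CF = 0, f = 30, h = 50.
P10 = 100 + ((11.5 − 0)/30)·50 = 100 + 19.1667 = 119.167.

119.17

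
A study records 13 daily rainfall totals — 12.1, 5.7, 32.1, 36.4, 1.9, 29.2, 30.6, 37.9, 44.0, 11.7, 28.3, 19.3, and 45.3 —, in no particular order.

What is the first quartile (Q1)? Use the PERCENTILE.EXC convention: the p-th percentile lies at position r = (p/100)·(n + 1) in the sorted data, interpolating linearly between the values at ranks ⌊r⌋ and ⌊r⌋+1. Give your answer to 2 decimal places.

11.90

Sorted: 1.9, 5.7, 11.7, 12.1, 19.3, 28.3, 29.2, 30.6, 32.1, 36.4, 37.9, 44.0, 45.3.
n = 13.
r = (25/100)·(13 + 1) = 3.5.
Rank 3 is 11.7 and rank 4 is 12.1.
Interpolate: 11.7 + 0.5·(12.1 − 11.7) = 11.7 + 0.5·0.4 = 11.9.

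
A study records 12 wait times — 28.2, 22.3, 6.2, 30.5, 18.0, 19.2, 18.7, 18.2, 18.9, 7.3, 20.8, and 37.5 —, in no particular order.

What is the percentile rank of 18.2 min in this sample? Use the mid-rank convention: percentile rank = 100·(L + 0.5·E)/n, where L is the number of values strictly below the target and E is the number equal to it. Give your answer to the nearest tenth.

Sorted: 6.2, 7.3, 18.0, 18.2, 18.7, 18.9, 19.2, 20.8, 22.3, 28.2, 30.5, 37.5.
Count below 18.2: L = 3; count equal: E = 1; n = 12.
Percentile rank = 100·(3 + 0.5·1)/12 = 100·3.5/12 = 29.17.

29.2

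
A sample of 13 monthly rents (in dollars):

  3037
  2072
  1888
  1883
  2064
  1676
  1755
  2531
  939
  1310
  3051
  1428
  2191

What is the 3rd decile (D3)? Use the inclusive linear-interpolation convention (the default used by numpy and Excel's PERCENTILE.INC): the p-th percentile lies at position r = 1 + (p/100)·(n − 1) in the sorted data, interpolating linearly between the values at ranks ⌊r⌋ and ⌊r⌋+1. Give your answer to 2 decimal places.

Sorted: 939, 1310, 1428, 1676, 1755, 1883, 1888, 2064, 2072, 2191, 2531, 3037, 3051.
n = 13.
r = 1 + (30/100)·(13 − 1) = 1 + 3.6 = 4.6.
Rank 4 is 1676 and rank 5 is 1755.
Interpolate: 1676 + 0.6·(1755 − 1676) = 1676 + 0.6·79 = 1723.4.

1723.40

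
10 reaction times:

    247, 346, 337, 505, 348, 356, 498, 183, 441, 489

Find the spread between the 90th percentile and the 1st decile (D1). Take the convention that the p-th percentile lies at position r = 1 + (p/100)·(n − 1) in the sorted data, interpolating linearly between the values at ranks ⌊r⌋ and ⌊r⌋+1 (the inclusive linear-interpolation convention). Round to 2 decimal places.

Sorted: 183, 247, 337, 346, 348, 356, 441, 489, 498, 505.
n = 10.
P10: r = 1.9; ranks 1–2 are 183, 247; interpolating gives 240.6.
P90: r = 9.1; ranks 9–10 are 498, 505; interpolating gives 498.7.
Difference: 498.7 − 240.6 = 258.1.

258.10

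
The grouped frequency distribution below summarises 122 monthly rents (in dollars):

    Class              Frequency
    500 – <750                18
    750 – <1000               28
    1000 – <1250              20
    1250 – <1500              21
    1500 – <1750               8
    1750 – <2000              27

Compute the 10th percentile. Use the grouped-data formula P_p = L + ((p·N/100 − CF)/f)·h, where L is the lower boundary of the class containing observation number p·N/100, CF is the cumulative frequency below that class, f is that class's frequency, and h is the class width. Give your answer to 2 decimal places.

669.44

N = 122; target position k = 10/100 · 122 = 12.2.
Cumulative frequencies: 18, 46, 66, 87, 95, 122.
Observation 12.2 falls in the class 500 – <750.
L = 500, CF = 0, f = 18, h = 250.
P10 = 500 + ((12.2 − 0)/18)·250 = 500 + 169.444 = 669.444.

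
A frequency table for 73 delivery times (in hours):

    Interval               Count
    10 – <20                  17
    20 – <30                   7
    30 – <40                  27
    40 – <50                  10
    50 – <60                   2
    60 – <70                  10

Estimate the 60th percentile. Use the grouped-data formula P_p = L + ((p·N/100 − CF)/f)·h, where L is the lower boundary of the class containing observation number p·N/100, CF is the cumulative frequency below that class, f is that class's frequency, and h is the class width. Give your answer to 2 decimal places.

37.33

N = 73; target position k = 60/100 · 73 = 43.8.
Cumulative frequencies: 17, 24, 51, 61, 63, 73.
Observation 43.8 falls in the class 30 – <40.
L = 30, CF = 24, f = 27, h = 10.
P60 = 30 + ((43.8 − 24)/27)·10 = 30 + 7.33333 = 37.3333.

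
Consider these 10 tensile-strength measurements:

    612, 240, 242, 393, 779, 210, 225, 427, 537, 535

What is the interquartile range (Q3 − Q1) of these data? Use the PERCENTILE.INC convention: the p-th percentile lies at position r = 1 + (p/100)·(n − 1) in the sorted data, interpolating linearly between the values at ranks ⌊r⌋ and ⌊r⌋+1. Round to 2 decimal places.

296.00

Sorted: 210, 225, 240, 242, 393, 427, 535, 537, 612, 779.
n = 10.
P25: r = 3.25; ranks 3–4 are 240, 242; interpolating gives 240.5.
P75: r = 7.75; ranks 7–8 are 535, 537; interpolating gives 536.5.
Difference: 536.5 − 240.5 = 296.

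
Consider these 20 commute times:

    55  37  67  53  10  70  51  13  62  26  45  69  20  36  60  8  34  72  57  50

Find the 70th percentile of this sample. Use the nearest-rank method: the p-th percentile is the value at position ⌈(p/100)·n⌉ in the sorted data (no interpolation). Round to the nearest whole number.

Sorted: 8, 10, 13, 20, 26, 34, 36, 37, 45, 50, 51, 53, 55, 57, 60, 62, 67, 69, 70, 72.
n = 20.
Position = ⌈70/100 · 20⌉ = ⌈14⌉ = 14.
The value at rank 14 is 57.

57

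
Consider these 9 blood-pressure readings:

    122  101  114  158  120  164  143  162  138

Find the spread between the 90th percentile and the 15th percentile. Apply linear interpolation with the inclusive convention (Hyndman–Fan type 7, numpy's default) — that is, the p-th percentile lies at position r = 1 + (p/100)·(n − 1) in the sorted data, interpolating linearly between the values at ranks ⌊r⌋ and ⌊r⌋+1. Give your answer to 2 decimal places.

47.20

Sorted: 101, 114, 120, 122, 138, 143, 158, 162, 164.
n = 9.
P15: r = 2.2; ranks 2–3 are 114, 120; interpolating gives 115.2.
P90: r = 8.2; ranks 8–9 are 162, 164; interpolating gives 162.4.
Difference: 162.4 − 115.2 = 47.2.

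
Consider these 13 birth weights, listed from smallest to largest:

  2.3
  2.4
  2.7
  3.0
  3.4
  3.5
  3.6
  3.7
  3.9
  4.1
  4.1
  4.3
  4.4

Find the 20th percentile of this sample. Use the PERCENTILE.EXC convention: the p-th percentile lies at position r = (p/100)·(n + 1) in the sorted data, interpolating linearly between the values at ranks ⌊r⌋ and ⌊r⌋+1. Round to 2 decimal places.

n = 13.
r = (20/100)·(13 + 1) = 2.8.
Rank 2 is 2.4 and rank 3 is 2.7.
Interpolate: 2.4 + 0.8·(2.7 − 2.4) = 2.4 + 0.8·0.3 = 2.64.

2.64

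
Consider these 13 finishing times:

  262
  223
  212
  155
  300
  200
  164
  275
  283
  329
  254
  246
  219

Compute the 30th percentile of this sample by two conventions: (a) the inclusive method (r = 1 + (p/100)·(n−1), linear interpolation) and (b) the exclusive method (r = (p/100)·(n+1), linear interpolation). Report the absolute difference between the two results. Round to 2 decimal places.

Sorted: 155, 164, 200, 212, 219, 223, 246, 254, 262, 275, 283, 300, 329.
n = 13.
(a) r = 4.6; between ranks 4 (212) and 5 (219): 216.2.
(b) r = 4.2; between ranks 4 (212) and 5 (219): 213.4.
|216.2 − 213.4| = 2.8.

2.80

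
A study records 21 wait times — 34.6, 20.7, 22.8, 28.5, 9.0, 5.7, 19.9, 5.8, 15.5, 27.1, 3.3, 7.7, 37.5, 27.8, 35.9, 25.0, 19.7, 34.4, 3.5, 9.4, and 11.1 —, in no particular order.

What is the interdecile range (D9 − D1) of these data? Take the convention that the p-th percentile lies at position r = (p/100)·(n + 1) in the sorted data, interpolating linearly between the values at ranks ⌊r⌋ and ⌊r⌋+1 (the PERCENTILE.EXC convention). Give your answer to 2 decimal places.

31.70

Sorted: 3.3, 3.5, 5.7, 5.8, 7.7, 9.0, 9.4, 11.1, 15.5, 19.7, 19.9, 20.7, 22.8, 25.0, 27.1, 27.8, 28.5, 34.4, 34.6, 35.9, 37.5.
n = 21.
P10: r = 2.2; ranks 2–3 are 3.5, 5.7; interpolating gives 3.94.
P90: r = 19.8; ranks 19–20 are 34.6, 35.9; interpolating gives 35.64.
Difference: 35.64 − 3.94 = 31.7.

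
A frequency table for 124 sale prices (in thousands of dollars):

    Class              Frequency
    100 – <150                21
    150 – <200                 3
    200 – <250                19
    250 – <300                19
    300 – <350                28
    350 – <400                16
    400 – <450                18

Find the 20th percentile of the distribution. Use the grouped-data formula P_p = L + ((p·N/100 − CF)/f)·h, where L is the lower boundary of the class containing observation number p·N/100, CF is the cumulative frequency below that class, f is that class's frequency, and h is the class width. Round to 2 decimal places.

202.11

N = 124; target position k = 20/100 · 124 = 24.8.
Cumulative frequencies: 21, 24, 43, 62, 90, 106, 124.
Observation 24.8 falls in the class 200 – <250.
L = 200, CF = 24, f = 19, h = 50.
P20 = 200 + ((24.8 − 24)/19)·50 = 200 + 2.10526 = 202.105.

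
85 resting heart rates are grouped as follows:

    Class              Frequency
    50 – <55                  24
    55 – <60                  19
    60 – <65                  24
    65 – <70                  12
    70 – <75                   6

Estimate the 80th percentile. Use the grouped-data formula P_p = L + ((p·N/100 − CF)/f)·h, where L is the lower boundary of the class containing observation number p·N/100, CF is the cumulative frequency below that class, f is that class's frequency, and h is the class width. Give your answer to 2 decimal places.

65.42

N = 85; target position k = 80/100 · 85 = 68.
Cumulative frequencies: 24, 43, 67, 79, 85.
Observation 68 falls in the class 65 – <70.
L = 65, CF = 67, f = 12, h = 5.
P80 = 65 + ((68 − 67)/12)·5 = 65 + 0.416667 = 65.4167.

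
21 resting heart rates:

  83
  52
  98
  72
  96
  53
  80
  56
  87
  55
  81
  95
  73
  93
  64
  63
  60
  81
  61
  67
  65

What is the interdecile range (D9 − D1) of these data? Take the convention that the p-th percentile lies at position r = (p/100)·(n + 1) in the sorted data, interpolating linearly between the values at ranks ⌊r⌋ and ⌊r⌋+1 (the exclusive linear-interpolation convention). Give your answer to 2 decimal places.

42.40

Sorted: 52, 53, 55, 56, 60, 61, 63, 64, 65, 67, 72, 73, 80, 81, 81, 83, 87, 93, 95, 96, 98.
n = 21.
P10: r = 2.2; ranks 2–3 are 53, 55; interpolating gives 53.4.
P90: r = 19.8; ranks 19–20 are 95, 96; interpolating gives 95.8.
Difference: 95.8 − 53.4 = 42.4.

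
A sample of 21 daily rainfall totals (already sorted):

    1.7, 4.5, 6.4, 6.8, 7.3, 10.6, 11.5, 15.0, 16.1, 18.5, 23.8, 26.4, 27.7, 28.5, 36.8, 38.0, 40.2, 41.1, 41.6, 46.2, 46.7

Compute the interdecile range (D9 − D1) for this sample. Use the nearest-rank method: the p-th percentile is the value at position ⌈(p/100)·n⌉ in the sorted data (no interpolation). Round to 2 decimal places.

35.20

n = 21.
P10: rank ⌈10/100·21⌉ = 3 → 6.4.
P90: rank ⌈90/100·21⌉ = 19 → 41.6.
Difference: 41.6 − 6.4 = 35.2.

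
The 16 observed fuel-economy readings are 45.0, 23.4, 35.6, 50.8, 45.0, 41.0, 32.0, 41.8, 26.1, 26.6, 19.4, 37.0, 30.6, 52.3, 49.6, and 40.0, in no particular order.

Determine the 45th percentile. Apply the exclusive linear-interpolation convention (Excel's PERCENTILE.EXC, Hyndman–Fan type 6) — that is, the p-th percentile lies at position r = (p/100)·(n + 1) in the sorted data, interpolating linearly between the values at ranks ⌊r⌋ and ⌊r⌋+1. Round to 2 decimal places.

36.51

Sorted: 19.4, 23.4, 26.1, 26.6, 30.6, 32.0, 35.6, 37.0, 40.0, 41.0, 41.8, 45.0, 45.0, 49.6, 50.8, 52.3.
n = 16.
r = (45/100)·(16 + 1) = 7.65.
Rank 7 is 35.6 and rank 8 is 37.0.
Interpolate: 35.6 + 0.65·(37.0 − 35.6) = 35.6 + 0.65·1.4 = 36.51.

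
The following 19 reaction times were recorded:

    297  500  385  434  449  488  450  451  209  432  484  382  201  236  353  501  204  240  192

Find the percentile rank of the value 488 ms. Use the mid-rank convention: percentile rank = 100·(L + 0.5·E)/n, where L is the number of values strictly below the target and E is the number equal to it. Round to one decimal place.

Sorted: 192, 201, 204, 209, 236, 240, 297, 353, 382, 385, 432, 434, 449, 450, 451, 484, 488, 500, 501.
Count below 488: L = 16; count equal: E = 1; n = 19.
Percentile rank = 100·(16 + 0.5·1)/19 = 100·16.5/19 = 86.84.

86.8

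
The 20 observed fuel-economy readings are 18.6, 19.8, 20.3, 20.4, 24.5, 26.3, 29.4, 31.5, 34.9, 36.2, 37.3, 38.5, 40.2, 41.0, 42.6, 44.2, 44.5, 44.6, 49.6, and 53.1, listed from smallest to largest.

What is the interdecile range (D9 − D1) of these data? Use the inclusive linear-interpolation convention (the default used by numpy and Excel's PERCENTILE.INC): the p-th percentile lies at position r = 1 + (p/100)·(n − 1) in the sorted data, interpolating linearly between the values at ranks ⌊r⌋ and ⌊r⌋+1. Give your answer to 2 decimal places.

24.85

n = 20.
P10: r = 2.9; ranks 2–3 are 19.8, 20.3; interpolating gives 20.25.
P90: r = 18.1; ranks 18–19 are 44.6, 49.6; interpolating gives 45.1.
Difference: 45.1 − 20.25 = 24.85.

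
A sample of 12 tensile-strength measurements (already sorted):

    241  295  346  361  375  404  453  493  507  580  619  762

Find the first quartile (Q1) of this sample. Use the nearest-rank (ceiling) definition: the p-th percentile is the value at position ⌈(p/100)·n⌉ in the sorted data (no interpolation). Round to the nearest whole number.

346

n = 12.
Position = ⌈25/100 · 12⌉ = ⌈3⌉ = 3.
The value at rank 3 is 346.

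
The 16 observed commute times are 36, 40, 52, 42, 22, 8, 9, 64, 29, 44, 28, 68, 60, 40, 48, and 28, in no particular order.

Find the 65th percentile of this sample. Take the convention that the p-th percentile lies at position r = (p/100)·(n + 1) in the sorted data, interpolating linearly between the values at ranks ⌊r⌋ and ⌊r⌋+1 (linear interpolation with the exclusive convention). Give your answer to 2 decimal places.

44.20

Sorted: 8, 9, 22, 28, 28, 29, 36, 40, 40, 42, 44, 48, 52, 60, 64, 68.
n = 16.
r = (65/100)·(16 + 1) = 11.05.
Rank 11 is 44 and rank 12 is 48.
Interpolate: 44 + 0.05·(48 − 44) = 44 + 0.05·4 = 44.2.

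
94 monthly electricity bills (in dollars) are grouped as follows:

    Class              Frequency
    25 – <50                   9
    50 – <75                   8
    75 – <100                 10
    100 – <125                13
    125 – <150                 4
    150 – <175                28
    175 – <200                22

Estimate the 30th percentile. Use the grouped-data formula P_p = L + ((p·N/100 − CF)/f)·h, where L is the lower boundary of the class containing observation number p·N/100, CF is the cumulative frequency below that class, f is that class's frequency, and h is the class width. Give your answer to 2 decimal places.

N = 94; target position k = 30/100 · 94 = 28.2.
Cumulative frequencies: 9, 17, 27, 40, 44, 72, 94.
Observation 28.2 falls in the class 100 – <125.
L = 100, CF = 27, f = 13, h = 25.
P30 = 100 + ((28.2 − 27)/13)·25 = 100 + 2.30769 = 102.308.

102.31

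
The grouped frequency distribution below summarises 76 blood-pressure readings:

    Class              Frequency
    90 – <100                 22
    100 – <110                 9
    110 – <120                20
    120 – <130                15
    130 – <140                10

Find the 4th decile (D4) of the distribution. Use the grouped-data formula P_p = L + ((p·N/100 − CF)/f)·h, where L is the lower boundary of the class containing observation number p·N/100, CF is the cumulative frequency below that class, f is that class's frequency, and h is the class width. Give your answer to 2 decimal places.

N = 76; target position k = 40/100 · 76 = 30.4.
Cumulative frequencies: 22, 31, 51, 66, 76.
Observation 30.4 falls in the class 100 – <110.
L = 100, CF = 22, f = 9, h = 10.
P40 = 100 + ((30.4 − 22)/9)·10 = 100 + 9.33333 = 109.333.

109.33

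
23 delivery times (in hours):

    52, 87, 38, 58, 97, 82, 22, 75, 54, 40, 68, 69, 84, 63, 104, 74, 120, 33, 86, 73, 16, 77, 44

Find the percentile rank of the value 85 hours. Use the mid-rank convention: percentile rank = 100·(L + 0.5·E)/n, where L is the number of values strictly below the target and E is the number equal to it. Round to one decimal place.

78.3

Sorted: 16, 22, 33, 38, 40, 44, 52, 54, 58, 63, 68, 69, 73, 74, 75, 77, 82, 84, 86, 87, 97, 104, 120.
Count below 85: L = 18; count equal: E = 0; n = 23.
Percentile rank = 100·(18 + 0.5·0)/23 = 100·18/23 = 78.26.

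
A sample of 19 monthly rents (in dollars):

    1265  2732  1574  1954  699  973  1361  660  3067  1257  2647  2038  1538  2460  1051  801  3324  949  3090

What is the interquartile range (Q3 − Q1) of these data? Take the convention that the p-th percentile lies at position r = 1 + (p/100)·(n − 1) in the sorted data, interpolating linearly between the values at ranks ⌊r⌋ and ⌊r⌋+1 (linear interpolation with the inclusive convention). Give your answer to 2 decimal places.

1541.50

Sorted: 660, 699, 801, 949, 973, 1051, 1257, 1265, 1361, 1538, 1574, 1954, 2038, 2460, 2647, 2732, 3067, 3090, 3324.
n = 19.
P25: r = 5.5; ranks 5–6 are 973, 1051; interpolating gives 1012.
P75: r = 14.5; ranks 14–15 are 2460, 2647; interpolating gives 2553.5.
Difference: 2553.5 − 1012 = 1541.5.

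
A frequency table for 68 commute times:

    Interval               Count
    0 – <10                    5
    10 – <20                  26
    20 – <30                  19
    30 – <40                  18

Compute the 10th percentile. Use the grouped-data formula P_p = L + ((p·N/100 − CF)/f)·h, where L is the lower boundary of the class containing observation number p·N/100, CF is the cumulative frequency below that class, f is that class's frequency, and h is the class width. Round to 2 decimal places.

10.69

N = 68; target position k = 10/100 · 68 = 6.8.
Cumulative frequencies: 5, 31, 50, 68.
Observation 6.8 falls in the class 10 – <20.
L = 10, CF = 5, f = 26, h = 10.
P10 = 10 + ((6.8 − 5)/26)·10 = 10 + 0.692308 = 10.6923.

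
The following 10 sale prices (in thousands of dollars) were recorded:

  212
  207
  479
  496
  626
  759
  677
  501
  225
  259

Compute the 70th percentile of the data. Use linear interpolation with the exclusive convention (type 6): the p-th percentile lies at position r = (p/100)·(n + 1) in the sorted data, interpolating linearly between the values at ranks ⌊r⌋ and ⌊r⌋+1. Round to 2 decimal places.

Sorted: 207, 212, 225, 259, 479, 496, 501, 626, 677, 759.
n = 10.
r = (70/100)·(10 + 1) = 7.7.
Rank 7 is 501 and rank 8 is 626.
Interpolate: 501 + 0.7·(626 − 501) = 501 + 0.7·125 = 588.5.

588.50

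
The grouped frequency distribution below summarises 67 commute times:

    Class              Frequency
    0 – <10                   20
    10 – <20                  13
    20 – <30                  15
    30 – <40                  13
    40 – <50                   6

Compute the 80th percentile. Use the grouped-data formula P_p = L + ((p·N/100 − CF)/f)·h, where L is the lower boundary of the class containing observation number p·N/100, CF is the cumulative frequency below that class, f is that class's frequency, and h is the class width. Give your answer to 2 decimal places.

N = 67; target position k = 80/100 · 67 = 53.6.
Cumulative frequencies: 20, 33, 48, 61, 67.
Observation 53.6 falls in the class 30 – <40.
L = 30, CF = 48, f = 13, h = 10.
P80 = 30 + ((53.6 − 48)/13)·10 = 30 + 4.30769 = 34.3077.

34.31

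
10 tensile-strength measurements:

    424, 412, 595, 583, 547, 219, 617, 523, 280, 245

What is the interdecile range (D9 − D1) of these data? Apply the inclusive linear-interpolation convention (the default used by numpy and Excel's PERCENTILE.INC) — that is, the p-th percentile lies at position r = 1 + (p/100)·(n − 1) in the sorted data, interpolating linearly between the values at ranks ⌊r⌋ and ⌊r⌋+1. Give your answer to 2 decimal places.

354.80

Sorted: 219, 245, 280, 412, 424, 523, 547, 583, 595, 617.
n = 10.
P10: r = 1.9; ranks 1–2 are 219, 245; interpolating gives 242.4.
P90: r = 9.1; ranks 9–10 are 595, 617; interpolating gives 597.2.
Difference: 597.2 − 242.4 = 354.8.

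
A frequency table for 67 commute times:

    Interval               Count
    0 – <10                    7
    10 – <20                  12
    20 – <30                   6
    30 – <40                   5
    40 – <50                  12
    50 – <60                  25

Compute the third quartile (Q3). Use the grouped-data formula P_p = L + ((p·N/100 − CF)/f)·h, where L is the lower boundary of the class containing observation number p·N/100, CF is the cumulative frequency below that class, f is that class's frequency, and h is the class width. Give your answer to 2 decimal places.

53.30

N = 67; target position k = 75/100 · 67 = 50.25.
Cumulative frequencies: 7, 19, 25, 30, 42, 67.
Observation 50.25 falls in the class 50 – <60.
L = 50, CF = 42, f = 25, h = 10.
P75 = 50 + ((50.25 − 42)/25)·10 = 50 + 3.3 = 53.3.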